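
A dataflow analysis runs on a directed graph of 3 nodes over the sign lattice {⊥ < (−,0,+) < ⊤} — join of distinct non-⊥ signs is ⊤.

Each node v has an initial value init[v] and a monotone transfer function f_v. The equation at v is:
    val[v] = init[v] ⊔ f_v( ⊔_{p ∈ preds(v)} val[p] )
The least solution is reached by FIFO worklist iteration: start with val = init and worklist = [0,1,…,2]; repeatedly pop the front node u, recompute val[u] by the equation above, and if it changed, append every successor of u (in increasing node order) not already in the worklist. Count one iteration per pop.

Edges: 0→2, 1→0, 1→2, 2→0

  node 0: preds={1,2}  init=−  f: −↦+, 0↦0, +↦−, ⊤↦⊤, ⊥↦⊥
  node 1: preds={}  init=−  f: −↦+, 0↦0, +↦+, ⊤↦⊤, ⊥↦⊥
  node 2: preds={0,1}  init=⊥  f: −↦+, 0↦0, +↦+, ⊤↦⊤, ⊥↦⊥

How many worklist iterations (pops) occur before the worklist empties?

4

Trace (4 dequeues):
  [1] u=0 | in − | out ⊤ | prev − | push {}
  [2] u=1 | in ⊥ | out − | ==
  [3] u=2 | in ⊤ | out ⊤ | prev ⊥ | push {0}
  [4] u=0 | in ⊤ | out ⊤ | ==

Converged values:
  [0] ⊤
  [1] −
  [2] ⊤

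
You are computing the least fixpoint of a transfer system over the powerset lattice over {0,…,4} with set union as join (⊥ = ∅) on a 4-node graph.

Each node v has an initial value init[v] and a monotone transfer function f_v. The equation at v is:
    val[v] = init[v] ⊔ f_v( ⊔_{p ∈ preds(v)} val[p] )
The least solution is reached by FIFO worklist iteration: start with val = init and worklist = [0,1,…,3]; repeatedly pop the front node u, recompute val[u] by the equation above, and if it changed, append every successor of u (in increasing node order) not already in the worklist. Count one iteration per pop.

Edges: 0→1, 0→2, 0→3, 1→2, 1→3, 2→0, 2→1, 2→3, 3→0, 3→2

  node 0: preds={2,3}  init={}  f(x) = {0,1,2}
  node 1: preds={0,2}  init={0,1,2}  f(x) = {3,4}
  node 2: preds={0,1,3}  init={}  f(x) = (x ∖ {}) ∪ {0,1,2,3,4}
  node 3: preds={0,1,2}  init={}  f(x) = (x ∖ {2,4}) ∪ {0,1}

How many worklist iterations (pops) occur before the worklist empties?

Worklist (7 pops):
  #1 pop 0: in={} → {0,1,2} (was {}); enqueue []
  #2 pop 1: in={0,1,2} → {0,1,2,3,4} (was {0,1,2}); enqueue []
  #3 pop 2: in={0,1,2,3,4} → {0,1,2,3,4} (was {}); enqueue [0,1]
  #4 pop 3: in={0,1,2,3,4} → {0,1,3} (was {}); enqueue [2]
  #5 pop 0: in={0,1,2,3,4} → {0,1,2} (no change)
  #6 pop 1: in={0,1,2,3,4} → {0,1,2,3,4} (no change)
  #7 pop 2: in={0,1,2,3,4} → {0,1,2,3,4} (no change)

Fixpoint:
  val[0] = {0,1,2}
  val[1] = {0,1,2,3,4}
  val[2] = {0,1,2,3,4}
  val[3] = {0,1,3}

7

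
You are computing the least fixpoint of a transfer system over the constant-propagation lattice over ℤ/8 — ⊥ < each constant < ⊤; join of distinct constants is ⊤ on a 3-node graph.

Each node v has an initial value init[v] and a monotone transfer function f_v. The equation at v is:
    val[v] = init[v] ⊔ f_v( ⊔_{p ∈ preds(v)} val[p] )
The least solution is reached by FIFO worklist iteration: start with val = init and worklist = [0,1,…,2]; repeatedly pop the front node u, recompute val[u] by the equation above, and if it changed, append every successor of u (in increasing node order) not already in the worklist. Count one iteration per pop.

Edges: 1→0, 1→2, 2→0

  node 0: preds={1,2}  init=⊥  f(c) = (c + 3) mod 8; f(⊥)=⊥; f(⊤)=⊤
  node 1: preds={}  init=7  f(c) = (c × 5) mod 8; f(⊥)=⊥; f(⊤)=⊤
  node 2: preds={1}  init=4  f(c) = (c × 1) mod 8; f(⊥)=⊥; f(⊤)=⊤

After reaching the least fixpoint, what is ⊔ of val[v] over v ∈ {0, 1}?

Iteration log — 4 steps:
  step 1. node 0  ⊔preds=⊤  new=⊤  old=⊥  +wl: 
  step 2. node 1  ⊔preds=⊥  new=7  stable
  step 3. node 2  ⊔preds=7  new=⊤  old=4  +wl: 0
  step 4. node 0  ⊔preds=⊤  new=⊤  stable

Least fixpoint reached:
  node 0: ⊤
  node 1: 7
  node 2: ⊤

⊤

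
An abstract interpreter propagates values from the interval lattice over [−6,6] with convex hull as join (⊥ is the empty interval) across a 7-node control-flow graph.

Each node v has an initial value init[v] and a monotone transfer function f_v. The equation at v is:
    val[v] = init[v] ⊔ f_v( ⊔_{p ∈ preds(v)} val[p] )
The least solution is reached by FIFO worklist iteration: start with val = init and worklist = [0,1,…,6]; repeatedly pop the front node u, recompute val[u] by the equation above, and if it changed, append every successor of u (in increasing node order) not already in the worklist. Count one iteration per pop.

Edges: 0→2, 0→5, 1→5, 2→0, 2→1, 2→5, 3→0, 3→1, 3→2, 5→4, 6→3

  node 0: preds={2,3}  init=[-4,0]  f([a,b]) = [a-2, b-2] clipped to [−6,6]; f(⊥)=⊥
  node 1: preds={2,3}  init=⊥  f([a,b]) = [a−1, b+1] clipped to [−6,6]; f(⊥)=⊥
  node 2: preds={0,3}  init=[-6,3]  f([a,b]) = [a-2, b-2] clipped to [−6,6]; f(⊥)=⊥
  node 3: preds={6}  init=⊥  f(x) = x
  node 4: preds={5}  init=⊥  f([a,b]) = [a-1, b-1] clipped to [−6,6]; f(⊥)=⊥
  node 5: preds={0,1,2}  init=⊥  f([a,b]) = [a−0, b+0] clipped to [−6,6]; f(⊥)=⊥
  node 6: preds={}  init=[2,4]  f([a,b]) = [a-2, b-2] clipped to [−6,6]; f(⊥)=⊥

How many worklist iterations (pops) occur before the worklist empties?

13

Iteration log — 13 steps:
  step 1. node 0  ⊔preds=[-6,3]  new=[-6,1]  old=[-4,0]  +wl: 
  step 2. node 1  ⊔preds=[-6,3]  new=[-6,4]  old=⊥  +wl: 
  step 3. node 2  ⊔preds=[-6,1]  new=[-6,3]  stable
  step 4. node 3  ⊔preds=[2,4]  new=[2,4]  old=⊥  +wl: 0,1,2
  step 5. node 4  ⊔preds=⊥  new=⊥  stable
  step 6. node 5  ⊔preds=[-6,4]  new=[-6,4]  old=⊥  +wl: 4
  step 7. node 6  ⊔preds=⊥  new=[2,4]  stable
  step 8. node 0  ⊔preds=[-6,4]  new=[-6,2]  old=[-6,1]  +wl: 5
  step 9. node 1  ⊔preds=[-6,4]  new=[-6,5]  old=[-6,4]  +wl: 
  step 10. node 2  ⊔preds=[-6,4]  new=[-6,3]  stable
  step 11. node 4  ⊔preds=[-6,4]  new=[-6,3]  old=⊥  +wl: 
  step 12. node 5  ⊔preds=[-6,5]  new=[-6,5]  old=[-6,4]  +wl: 4
  step 13. node 4  ⊔preds=[-6,5]  new=[-6,4]  old=[-6,3]  +wl: 

Least fixpoint reached:
  node 0: [-6,2]
  node 1: [-6,5]
  node 2: [-6,3]
  node 3: [2,4]
  node 4: [-6,4]
  node 5: [-6,5]
  node 6: [2,4]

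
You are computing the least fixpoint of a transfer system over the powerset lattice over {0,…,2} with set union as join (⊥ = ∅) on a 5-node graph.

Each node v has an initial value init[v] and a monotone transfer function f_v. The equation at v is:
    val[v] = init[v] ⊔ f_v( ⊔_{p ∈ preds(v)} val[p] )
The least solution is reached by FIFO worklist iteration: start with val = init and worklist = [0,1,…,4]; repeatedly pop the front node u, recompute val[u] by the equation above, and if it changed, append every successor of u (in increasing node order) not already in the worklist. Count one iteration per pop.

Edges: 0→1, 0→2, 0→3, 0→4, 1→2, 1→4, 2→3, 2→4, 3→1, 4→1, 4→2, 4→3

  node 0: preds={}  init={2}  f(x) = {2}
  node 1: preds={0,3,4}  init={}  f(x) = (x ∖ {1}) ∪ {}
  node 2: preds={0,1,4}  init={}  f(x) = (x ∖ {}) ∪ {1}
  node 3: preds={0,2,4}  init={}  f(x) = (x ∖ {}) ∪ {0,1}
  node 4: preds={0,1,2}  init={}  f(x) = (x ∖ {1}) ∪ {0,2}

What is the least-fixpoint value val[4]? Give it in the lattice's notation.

{0,2}

Iteration log — 9 steps:
  step 1. node 0  ⊔preds={}  new={2}  stable
  step 2. node 1  ⊔preds={2}  new={2}  old={}  +wl: 
  step 3. node 2  ⊔preds={2}  new={1,2}  old={}  +wl: 
  step 4. node 3  ⊔preds={1,2}  new={0,1,2}  old={}  +wl: 1
  step 5. node 4  ⊔preds={1,2}  new={0,2}  old={}  +wl: 2,3
  step 6. node 1  ⊔preds={0,1,2}  new={0,2}  old={2}  +wl: 4
  step 7. node 2  ⊔preds={0,2}  new={0,1,2}  old={1,2}  +wl: 
  step 8. node 3  ⊔preds={0,1,2}  new={0,1,2}  stable
  step 9. node 4  ⊔preds={0,1,2}  new={0,2}  stable

Least fixpoint reached:
  node 0: {2}
  node 1: {0,2}
  node 2: {0,1,2}
  node 3: {0,1,2}
  node 4: {0,2}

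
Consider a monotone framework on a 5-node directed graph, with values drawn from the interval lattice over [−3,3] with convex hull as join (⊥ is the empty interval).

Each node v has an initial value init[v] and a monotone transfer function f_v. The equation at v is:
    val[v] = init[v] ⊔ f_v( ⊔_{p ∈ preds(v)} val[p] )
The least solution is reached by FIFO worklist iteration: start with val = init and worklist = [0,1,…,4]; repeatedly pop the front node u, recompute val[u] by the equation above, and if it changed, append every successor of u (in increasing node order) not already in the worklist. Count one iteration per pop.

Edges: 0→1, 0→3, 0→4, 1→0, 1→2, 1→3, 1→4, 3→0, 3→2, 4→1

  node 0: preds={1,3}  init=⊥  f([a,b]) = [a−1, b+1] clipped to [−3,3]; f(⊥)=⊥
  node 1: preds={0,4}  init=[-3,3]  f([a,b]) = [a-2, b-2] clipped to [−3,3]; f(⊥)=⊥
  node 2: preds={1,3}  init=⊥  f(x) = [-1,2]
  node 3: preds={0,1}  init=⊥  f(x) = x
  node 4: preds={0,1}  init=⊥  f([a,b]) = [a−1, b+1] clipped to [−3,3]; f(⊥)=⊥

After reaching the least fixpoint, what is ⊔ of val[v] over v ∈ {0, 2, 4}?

Trace (8 dequeues):
  [1] u=0 | in [-3,3] | out [-3,3] | prev ⊥ | push {}
  [2] u=1 | in [-3,3] | out [-3,3] | ==
  [3] u=2 | in [-3,3] | out [-1,2] | prev ⊥ | push {}
  [4] u=3 | in [-3,3] | out [-3,3] | prev ⊥ | push {0,2}
  [5] u=4 | in [-3,3] | out [-3,3] | prev ⊥ | push {1}
  [6] u=0 | in [-3,3] | out [-3,3] | ==
  [7] u=2 | in [-3,3] | out [-1,2] | ==
  [8] u=1 | in [-3,3] | out [-3,3] | ==

Converged values:
  [0] [-3,3]
  [1] [-3,3]
  [2] [-1,2]
  [3] [-3,3]
  [4] [-3,3]

[-3,3]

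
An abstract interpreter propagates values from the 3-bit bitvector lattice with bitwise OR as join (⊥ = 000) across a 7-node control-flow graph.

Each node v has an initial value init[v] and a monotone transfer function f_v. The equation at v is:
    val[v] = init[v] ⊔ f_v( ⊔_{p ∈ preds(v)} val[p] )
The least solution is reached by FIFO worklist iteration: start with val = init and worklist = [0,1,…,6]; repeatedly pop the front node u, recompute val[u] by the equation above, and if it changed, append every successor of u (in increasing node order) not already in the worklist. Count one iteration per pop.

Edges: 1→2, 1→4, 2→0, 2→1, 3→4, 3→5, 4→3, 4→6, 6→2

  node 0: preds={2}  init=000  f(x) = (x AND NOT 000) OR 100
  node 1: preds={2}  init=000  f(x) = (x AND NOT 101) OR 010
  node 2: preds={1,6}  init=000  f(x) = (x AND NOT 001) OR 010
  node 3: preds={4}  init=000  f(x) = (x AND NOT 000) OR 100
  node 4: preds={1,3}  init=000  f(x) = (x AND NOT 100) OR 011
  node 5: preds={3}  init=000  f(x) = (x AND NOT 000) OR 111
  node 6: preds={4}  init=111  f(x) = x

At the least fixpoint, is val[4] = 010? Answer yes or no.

no

Trace (12 dequeues):
  [1] u=0 | in 000 | out 100 | prev 000 | push {}
  [2] u=1 | in 000 | out 010 | prev 000 | push {}
  [3] u=2 | in 111 | out 110 | prev 000 | push {0,1}
  [4] u=3 | in 000 | out 100 | prev 000 | push {}
  [5] u=4 | in 110 | out 011 | prev 000 | push {3}
  [6] u=5 | in 100 | out 111 | prev 000 | push {}
  [7] u=6 | in 011 | out 111 | ==
  [8] u=0 | in 110 | out 110 | prev 100 | push {}
  [9] u=1 | in 110 | out 010 | ==
  [10] u=3 | in 011 | out 111 | prev 100 | push {4,5}
  [11] u=4 | in 111 | out 011 | ==
  [12] u=5 | in 111 | out 111 | ==

Converged values:
  [0] 110
  [1] 010
  [2] 110
  [3] 111
  [4] 011
  [5] 111
  [6] 111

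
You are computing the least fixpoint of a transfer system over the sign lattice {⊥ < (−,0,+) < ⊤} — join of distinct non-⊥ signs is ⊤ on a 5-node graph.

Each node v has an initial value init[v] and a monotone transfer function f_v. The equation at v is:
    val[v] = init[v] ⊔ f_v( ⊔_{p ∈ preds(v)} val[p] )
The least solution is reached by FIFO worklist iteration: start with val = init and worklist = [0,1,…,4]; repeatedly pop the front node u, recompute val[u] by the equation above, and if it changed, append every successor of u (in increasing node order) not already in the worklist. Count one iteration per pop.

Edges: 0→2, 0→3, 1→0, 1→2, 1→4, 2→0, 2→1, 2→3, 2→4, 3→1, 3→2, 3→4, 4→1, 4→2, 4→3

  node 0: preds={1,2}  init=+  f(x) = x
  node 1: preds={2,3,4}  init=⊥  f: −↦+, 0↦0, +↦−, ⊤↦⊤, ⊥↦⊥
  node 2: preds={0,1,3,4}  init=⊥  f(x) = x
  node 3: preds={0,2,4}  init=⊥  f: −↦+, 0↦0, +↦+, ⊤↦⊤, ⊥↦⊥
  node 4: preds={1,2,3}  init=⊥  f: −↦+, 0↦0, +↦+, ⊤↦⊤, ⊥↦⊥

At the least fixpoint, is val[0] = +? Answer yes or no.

no

Iteration log — 16 steps:
  step 1. node 0  ⊔preds=⊥  new=+  stable
  step 2. node 1  ⊔preds=⊥  new=⊥  stable
  step 3. node 2  ⊔preds=+  new=+  old=⊥  +wl: 0,1
  step 4. node 3  ⊔preds=+  new=+  old=⊥  +wl: 2
  step 5. node 4  ⊔preds=+  new=+  old=⊥  +wl: 3
  step 6. node 0  ⊔preds=+  new=+  stable
  step 7. node 1  ⊔preds=+  new=−  old=⊥  +wl: 0,4
  step 8. node 2  ⊔preds=⊤  new=⊤  old=+  +wl: 1
  step 9. node 3  ⊔preds=⊤  new=⊤  old=+  +wl: 2
  step 10. node 0  ⊔preds=⊤  new=⊤  old=+  +wl: 3
  step 11. node 4  ⊔preds=⊤  new=⊤  old=+  +wl: 
  step 12. node 1  ⊔preds=⊤  new=⊤  old=−  +wl: 0,4
  step 13. node 2  ⊔preds=⊤  new=⊤  stable
  step 14. node 3  ⊔preds=⊤  new=⊤  stable
  step 15. node 0  ⊔preds=⊤  new=⊤  stable
  step 16. node 4  ⊔preds=⊤  new=⊤  stable

Least fixpoint reached:
  node 0: ⊤
  node 1: ⊤
  node 2: ⊤
  node 3: ⊤
  node 4: ⊤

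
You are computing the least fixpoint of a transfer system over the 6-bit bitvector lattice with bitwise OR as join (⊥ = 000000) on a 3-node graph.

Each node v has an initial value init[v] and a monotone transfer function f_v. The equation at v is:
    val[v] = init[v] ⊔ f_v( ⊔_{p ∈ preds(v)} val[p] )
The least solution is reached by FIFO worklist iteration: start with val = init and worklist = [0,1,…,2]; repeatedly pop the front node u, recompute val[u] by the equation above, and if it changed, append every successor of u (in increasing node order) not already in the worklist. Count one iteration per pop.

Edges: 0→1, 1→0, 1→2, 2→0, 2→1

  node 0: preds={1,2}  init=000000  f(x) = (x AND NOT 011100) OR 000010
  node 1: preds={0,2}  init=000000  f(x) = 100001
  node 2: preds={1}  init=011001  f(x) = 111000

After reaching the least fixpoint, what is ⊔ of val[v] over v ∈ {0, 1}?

100011

Worklist (5 pops):
  #1 pop 0: in=011001 → 000011 (was 000000); enqueue []
  #2 pop 1: in=011011 → 100001 (was 000000); enqueue [0]
  #3 pop 2: in=100001 → 111001 (was 011001); enqueue [1]
  #4 pop 0: in=111001 → 100011 (was 000011); enqueue []
  #5 pop 1: in=111011 → 100001 (no change)

Fixpoint:
  val[0] = 100011
  val[1] = 100001
  val[2] = 111001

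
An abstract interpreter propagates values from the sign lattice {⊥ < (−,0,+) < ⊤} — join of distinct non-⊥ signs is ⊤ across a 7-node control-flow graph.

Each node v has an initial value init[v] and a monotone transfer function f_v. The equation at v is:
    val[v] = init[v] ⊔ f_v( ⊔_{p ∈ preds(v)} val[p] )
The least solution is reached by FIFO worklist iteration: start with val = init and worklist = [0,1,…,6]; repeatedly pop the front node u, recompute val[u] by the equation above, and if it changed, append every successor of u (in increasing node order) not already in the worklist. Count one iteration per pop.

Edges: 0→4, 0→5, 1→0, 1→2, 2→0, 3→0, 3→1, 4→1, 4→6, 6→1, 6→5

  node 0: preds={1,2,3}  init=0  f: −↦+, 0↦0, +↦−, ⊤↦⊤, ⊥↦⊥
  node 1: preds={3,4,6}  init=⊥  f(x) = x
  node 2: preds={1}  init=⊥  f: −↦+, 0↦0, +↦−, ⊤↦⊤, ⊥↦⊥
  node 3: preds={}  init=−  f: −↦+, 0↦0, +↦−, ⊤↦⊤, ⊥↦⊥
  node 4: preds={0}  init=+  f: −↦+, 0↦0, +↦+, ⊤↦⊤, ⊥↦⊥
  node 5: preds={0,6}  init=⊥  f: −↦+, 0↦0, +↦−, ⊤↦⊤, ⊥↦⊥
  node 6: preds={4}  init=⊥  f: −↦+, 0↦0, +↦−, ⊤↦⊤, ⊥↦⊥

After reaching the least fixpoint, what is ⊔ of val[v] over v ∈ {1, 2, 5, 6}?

⊤

Worklist (10 pops):
  #1 pop 0: in=− → ⊤ (was 0); enqueue []
  #2 pop 1: in=⊤ → ⊤ (was ⊥); enqueue [0]
  #3 pop 2: in=⊤ → ⊤ (was ⊥); enqueue []
  #4 pop 3: in=⊥ → − (no change)
  #5 pop 4: in=⊤ → ⊤ (was +); enqueue [1]
  #6 pop 5: in=⊤ → ⊤ (was ⊥); enqueue []
  #7 pop 6: in=⊤ → ⊤ (was ⊥); enqueue [5]
  #8 pop 0: in=⊤ → ⊤ (no change)
  #9 pop 1: in=⊤ → ⊤ (no change)
  #10 pop 5: in=⊤ → ⊤ (no change)

Fixpoint:
  val[0] = ⊤
  val[1] = ⊤
  val[2] = ⊤
  val[3] = −
  val[4] = ⊤
  val[5] = ⊤
  val[6] = ⊤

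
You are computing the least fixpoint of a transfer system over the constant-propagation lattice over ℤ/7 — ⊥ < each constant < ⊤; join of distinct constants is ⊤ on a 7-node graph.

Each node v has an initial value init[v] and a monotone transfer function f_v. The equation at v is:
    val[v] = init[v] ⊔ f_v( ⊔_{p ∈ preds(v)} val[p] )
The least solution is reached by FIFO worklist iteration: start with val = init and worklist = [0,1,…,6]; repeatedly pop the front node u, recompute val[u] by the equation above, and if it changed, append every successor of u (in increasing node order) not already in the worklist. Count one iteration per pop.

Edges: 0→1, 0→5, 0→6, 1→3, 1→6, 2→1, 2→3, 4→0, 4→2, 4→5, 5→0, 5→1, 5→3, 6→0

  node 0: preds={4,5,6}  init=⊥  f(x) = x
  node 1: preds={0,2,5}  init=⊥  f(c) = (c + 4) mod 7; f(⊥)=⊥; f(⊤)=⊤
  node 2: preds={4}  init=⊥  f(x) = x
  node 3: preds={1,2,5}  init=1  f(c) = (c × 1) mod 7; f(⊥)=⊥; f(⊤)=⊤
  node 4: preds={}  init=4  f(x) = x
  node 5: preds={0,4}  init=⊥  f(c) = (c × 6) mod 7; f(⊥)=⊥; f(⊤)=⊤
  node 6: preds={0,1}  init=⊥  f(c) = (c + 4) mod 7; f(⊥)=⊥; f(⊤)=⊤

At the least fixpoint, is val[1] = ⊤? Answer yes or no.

yes

Worklist (16 pops):
  #1 pop 0: in=4 → 4 (was ⊥); enqueue []
  #2 pop 1: in=4 → 1 (was ⊥); enqueue []
  #3 pop 2: in=4 → 4 (was ⊥); enqueue [1]
  #4 pop 3: in=⊤ → ⊤ (was 1); enqueue []
  #5 pop 4: in=⊥ → 4 (no change)
  #6 pop 5: in=4 → 3 (was ⊥); enqueue [0,3]
  #7 pop 6: in=⊤ → ⊤ (was ⊥); enqueue []
  #8 pop 1: in=⊤ → ⊤ (was 1); enqueue [6]
  #9 pop 0: in=⊤ → ⊤ (was 4); enqueue [1,5]
  #10 pop 3: in=⊤ → ⊤ (no change)
  #11 pop 6: in=⊤ → ⊤ (no change)
  #12 pop 1: in=⊤ → ⊤ (no change)
  #13 pop 5: in=⊤ → ⊤ (was 3); enqueue [0,1,3]
  #14 pop 0: in=⊤ → ⊤ (no change)
  #15 pop 1: in=⊤ → ⊤ (no change)
  #16 pop 3: in=⊤ → ⊤ (no change)

Fixpoint:
  val[0] = ⊤
  val[1] = ⊤
  val[2] = 4
  val[3] = ⊤
  val[4] = 4
  val[5] = ⊤
  val[6] = ⊤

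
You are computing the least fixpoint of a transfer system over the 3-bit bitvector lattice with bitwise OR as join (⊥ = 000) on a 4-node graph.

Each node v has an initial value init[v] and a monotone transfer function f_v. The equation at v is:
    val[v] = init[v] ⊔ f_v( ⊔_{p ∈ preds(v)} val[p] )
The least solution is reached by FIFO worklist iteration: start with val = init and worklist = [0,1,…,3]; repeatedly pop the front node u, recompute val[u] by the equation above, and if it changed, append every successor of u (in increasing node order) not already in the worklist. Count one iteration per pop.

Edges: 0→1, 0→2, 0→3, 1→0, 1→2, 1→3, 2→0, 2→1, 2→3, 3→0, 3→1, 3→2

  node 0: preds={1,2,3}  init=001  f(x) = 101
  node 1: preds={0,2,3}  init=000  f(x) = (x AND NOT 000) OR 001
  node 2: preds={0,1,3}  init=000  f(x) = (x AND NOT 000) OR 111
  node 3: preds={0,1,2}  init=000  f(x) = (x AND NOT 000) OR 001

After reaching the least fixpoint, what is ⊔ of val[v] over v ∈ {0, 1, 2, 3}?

Worklist (9 pops):
  #1 pop 0: in=000 → 101 (was 001); enqueue []
  #2 pop 1: in=101 → 101 (was 000); enqueue [0]
  #3 pop 2: in=101 → 111 (was 000); enqueue [1]
  #4 pop 3: in=111 → 111 (was 000); enqueue [2]
  #5 pop 0: in=111 → 101 (no change)
  #6 pop 1: in=111 → 111 (was 101); enqueue [0,3]
  #7 pop 2: in=111 → 111 (no change)
  #8 pop 0: in=111 → 101 (no change)
  #9 pop 3: in=111 → 111 (no change)

Fixpoint:
  val[0] = 101
  val[1] = 111
  val[2] = 111
  val[3] = 111

111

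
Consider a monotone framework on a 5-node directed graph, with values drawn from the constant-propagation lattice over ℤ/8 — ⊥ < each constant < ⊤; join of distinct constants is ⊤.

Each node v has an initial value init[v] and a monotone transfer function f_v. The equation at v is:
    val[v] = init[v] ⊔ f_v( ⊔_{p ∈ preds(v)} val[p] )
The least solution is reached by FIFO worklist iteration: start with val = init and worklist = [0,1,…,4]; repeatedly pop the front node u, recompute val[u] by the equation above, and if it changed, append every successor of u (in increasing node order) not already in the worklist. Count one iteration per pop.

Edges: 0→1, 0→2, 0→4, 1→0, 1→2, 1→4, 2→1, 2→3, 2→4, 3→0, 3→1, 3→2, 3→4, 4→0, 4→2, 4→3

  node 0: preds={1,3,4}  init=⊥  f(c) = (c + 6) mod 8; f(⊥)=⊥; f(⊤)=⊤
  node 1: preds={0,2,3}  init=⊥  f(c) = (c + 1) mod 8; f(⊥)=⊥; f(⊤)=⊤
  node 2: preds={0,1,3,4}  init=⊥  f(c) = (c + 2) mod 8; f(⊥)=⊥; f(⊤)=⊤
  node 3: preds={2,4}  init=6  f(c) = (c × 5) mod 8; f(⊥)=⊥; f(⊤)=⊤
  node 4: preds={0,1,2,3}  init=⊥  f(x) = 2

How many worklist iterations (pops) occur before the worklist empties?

10

Worklist (10 pops):
  #1 pop 0: in=6 → 4 (was ⊥); enqueue []
  #2 pop 1: in=⊤ → ⊤ (was ⊥); enqueue [0]
  #3 pop 2: in=⊤ → ⊤ (was ⊥); enqueue [1]
  #4 pop 3: in=⊤ → ⊤ (was 6); enqueue [2]
  #5 pop 4: in=⊤ → 2 (was ⊥); enqueue [3]
  #6 pop 0: in=⊤ → ⊤ (was 4); enqueue [4]
  #7 pop 1: in=⊤ → ⊤ (no change)
  #8 pop 2: in=⊤ → ⊤ (no change)
  #9 pop 3: in=⊤ → ⊤ (no change)
  #10 pop 4: in=⊤ → 2 (no change)

Fixpoint:
  val[0] = ⊤
  val[1] = ⊤
  val[2] = ⊤
  val[3] = ⊤
  val[4] = 2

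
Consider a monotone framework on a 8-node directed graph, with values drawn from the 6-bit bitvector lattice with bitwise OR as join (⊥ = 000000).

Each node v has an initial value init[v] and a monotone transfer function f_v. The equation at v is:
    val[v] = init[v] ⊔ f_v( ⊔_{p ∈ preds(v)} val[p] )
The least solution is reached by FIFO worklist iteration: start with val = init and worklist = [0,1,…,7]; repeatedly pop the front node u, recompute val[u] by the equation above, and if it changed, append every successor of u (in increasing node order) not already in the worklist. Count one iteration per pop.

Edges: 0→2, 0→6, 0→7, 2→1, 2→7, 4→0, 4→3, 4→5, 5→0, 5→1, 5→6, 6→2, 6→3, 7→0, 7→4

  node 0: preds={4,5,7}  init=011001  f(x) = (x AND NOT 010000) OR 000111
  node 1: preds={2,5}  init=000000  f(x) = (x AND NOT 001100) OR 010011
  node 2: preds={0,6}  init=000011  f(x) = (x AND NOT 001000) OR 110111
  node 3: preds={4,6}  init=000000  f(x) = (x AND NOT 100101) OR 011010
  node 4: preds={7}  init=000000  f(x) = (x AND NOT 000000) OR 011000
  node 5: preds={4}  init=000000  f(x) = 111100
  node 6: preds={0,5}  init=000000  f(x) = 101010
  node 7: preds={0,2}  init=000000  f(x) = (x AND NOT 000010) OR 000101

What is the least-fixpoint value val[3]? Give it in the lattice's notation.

Worklist (18 pops):
  #1 pop 0: in=000000 → 011111 (was 011001); enqueue []
  #2 pop 1: in=000011 → 010011 (was 000000); enqueue []
  #3 pop 2: in=011111 → 110111 (was 000011); enqueue [1]
  #4 pop 3: in=000000 → 011010 (was 000000); enqueue []
  #5 pop 4: in=000000 → 011000 (was 000000); enqueue [0,3]
  #6 pop 5: in=011000 → 111100 (was 000000); enqueue []
  #7 pop 6: in=111111 → 101010 (was 000000); enqueue [2]
  #8 pop 7: in=111111 → 111101 (was 000000); enqueue [4]
  #9 pop 1: in=111111 → 110011 (was 010011); enqueue []
  #10 pop 0: in=111101 → 111111 (was 011111); enqueue [6,7]
  #11 pop 3: in=111010 → 011010 (no change)
  #12 pop 2: in=111111 → 110111 (no change)
  #13 pop 4: in=111101 → 111101 (was 011000); enqueue [0,3,5]
  #14 pop 6: in=111111 → 101010 (no change)
  #15 pop 7: in=111111 → 111101 (no change)
  #16 pop 0: in=111101 → 111111 (no change)
  #17 pop 3: in=111111 → 011010 (no change)
  #18 pop 5: in=111101 → 111100 (no change)

Fixpoint:
  val[0] = 111111
  val[1] = 110011
  val[2] = 110111
  val[3] = 011010
  val[4] = 111101
  val[5] = 111100
  val[6] = 101010
  val[7] = 111101

011010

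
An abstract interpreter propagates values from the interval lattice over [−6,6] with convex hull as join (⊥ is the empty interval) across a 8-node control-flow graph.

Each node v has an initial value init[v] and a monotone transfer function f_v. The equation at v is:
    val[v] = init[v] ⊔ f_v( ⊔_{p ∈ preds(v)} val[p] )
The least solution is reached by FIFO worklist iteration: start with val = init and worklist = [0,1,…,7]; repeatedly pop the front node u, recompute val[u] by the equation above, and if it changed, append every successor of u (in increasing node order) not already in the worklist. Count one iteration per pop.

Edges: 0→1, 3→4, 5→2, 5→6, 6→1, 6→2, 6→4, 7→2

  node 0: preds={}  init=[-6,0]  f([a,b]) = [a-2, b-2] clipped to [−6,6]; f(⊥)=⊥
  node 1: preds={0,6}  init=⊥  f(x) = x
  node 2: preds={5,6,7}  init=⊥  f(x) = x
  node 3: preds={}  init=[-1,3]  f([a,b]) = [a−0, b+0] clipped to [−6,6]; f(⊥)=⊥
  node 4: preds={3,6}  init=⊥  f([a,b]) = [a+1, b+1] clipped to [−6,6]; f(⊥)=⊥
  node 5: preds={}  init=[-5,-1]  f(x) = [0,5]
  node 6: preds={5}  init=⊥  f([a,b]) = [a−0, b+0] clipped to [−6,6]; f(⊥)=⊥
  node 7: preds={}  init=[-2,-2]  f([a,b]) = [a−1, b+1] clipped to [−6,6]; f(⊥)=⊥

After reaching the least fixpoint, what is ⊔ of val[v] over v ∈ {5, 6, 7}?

Trace (11 dequeues):
  [1] u=0 | in ⊥ | out [-6,0] | ==
  [2] u=1 | in [-6,0] | out [-6,0] | prev ⊥ | push {}
  [3] u=2 | in [-5,-1] | out [-5,-1] | prev ⊥ | push {}
  [4] u=3 | in ⊥ | out [-1,3] | ==
  [5] u=4 | in [-1,3] | out [0,4] | prev ⊥ | push {}
  [6] u=5 | in ⊥ | out [-5,5] | prev [-5,-1] | push {2}
  [7] u=6 | in [-5,5] | out [-5,5] | prev ⊥ | push {1,4}
  [8] u=7 | in ⊥ | out [-2,-2] | ==
  [9] u=2 | in [-5,5] | out [-5,5] | prev [-5,-1] | push {}
  [10] u=1 | in [-6,5] | out [-6,5] | prev [-6,0] | push {}
  [11] u=4 | in [-5,5] | out [-4,6] | prev [0,4] | push {}

Converged values:
  [0] [-6,0]
  [1] [-6,5]
  [2] [-5,5]
  [3] [-1,3]
  [4] [-4,6]
  [5] [-5,5]
  [6] [-5,5]
  [7] [-2,-2]

[-5,5]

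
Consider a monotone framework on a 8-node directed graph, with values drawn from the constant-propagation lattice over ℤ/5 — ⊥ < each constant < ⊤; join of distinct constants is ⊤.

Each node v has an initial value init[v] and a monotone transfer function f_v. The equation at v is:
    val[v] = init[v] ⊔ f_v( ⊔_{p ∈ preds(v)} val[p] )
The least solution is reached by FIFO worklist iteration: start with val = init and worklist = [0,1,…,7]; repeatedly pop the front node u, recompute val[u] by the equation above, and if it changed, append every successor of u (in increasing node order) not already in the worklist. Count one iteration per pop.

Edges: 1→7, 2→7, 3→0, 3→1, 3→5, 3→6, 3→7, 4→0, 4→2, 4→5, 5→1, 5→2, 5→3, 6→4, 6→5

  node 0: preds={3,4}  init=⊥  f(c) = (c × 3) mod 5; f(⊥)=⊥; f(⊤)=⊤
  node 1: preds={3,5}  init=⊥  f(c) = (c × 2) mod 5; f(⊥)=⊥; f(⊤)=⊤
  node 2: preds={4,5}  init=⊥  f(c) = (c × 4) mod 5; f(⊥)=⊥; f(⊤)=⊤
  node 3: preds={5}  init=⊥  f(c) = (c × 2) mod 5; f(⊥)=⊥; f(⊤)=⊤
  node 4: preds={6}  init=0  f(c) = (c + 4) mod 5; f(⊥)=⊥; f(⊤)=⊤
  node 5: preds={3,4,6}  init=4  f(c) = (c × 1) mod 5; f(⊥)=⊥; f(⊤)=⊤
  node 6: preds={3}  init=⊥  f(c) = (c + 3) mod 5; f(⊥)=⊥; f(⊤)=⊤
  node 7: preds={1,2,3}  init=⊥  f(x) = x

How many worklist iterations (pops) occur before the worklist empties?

22

Trace (22 dequeues):
  [1] u=0 | in 0 | out 0 | prev ⊥ | push {}
  [2] u=1 | in 4 | out 3 | prev ⊥ | push {}
  [3] u=2 | in ⊤ | out ⊤ | prev ⊥ | push {}
  [4] u=3 | in 4 | out 3 | prev ⊥ | push {0,1}
  [5] u=4 | in ⊥ | out 0 | ==
  [6] u=5 | in ⊤ | out ⊤ | prev 4 | push {2,3}
  [7] u=6 | in 3 | out 1 | prev ⊥ | push {4,5}
  [8] u=7 | in ⊤ | out ⊤ | prev ⊥ | push {}
  [9] u=0 | in ⊤ | out ⊤ | prev 0 | push {}
  [10] u=1 | in ⊤ | out ⊤ | prev 3 | push {7}
  [11] u=2 | in ⊤ | out ⊤ | ==
  [12] u=3 | in ⊤ | out ⊤ | prev 3 | push {0,1,6}
  [13] u=4 | in 1 | out 0 | ==
  [14] u=5 | in ⊤ | out ⊤ | ==
  [15] u=7 | in ⊤ | out ⊤ | ==
  [16] u=0 | in ⊤ | out ⊤ | ==
  [17] u=1 | in ⊤ | out ⊤ | ==
  [18] u=6 | in ⊤ | out ⊤ | prev 1 | push {4,5}
  [19] u=4 | in ⊤ | out ⊤ | prev 0 | push {0,2}
  [20] u=5 | in ⊤ | out ⊤ | ==
  [21] u=0 | in ⊤ | out ⊤ | ==
  [22] u=2 | in ⊤ | out ⊤ | ==

Converged values:
  [0] ⊤
  [1] ⊤
  [2] ⊤
  [3] ⊤
  [4] ⊤
  [5] ⊤
  [6] ⊤
  [7] ⊤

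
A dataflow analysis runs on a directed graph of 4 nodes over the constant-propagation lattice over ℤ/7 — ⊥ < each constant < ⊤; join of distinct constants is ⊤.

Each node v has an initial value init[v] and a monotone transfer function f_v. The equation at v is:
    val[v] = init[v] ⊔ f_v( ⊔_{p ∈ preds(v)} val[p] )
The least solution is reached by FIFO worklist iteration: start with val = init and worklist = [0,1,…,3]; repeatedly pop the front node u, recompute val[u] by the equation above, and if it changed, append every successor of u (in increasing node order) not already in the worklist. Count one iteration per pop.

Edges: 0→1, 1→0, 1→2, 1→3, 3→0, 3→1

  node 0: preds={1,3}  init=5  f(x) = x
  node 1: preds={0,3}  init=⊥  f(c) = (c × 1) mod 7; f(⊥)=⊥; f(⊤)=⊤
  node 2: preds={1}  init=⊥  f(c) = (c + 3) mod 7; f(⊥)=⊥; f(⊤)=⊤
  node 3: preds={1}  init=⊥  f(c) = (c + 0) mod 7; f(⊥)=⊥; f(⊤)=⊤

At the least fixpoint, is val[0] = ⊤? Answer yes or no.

Iteration log — 6 steps:
  step 1. node 0  ⊔preds=⊥  new=5  stable
  step 2. node 1  ⊔preds=5  new=5  old=⊥  +wl: 0
  step 3. node 2  ⊔preds=5  new=1  old=⊥  +wl: 
  step 4. node 3  ⊔preds=5  new=5  old=⊥  +wl: 1
  step 5. node 0  ⊔preds=5  new=5  stable
  step 6. node 1  ⊔preds=5  new=5  stable

Least fixpoint reached:
  node 0: 5
  node 1: 5
  node 2: 1
  node 3: 5

no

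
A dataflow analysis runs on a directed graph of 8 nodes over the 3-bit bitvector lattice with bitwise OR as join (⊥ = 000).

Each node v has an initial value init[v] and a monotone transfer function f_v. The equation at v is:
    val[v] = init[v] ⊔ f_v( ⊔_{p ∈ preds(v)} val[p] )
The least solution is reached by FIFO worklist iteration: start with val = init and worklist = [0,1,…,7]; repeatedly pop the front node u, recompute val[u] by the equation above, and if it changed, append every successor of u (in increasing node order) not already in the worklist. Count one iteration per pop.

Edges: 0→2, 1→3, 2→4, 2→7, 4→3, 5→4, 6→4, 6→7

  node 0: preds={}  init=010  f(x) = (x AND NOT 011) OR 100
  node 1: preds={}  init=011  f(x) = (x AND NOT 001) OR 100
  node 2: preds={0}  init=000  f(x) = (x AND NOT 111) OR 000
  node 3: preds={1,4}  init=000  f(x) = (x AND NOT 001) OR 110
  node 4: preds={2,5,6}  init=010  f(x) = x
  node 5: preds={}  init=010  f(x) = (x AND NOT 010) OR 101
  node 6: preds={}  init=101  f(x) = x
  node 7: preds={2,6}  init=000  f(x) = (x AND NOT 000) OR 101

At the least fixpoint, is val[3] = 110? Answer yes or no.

yes

Trace (10 dequeues):
  [1] u=0 | in 000 | out 110 | prev 010 | push {}
  [2] u=1 | in 000 | out 111 | prev 011 | push {}
  [3] u=2 | in 110 | out 000 | ==
  [4] u=3 | in 111 | out 110 | prev 000 | push {}
  [5] u=4 | in 111 | out 111 | prev 010 | push {3}
  [6] u=5 | in 000 | out 111 | prev 010 | push {4}
  [7] u=6 | in 000 | out 101 | ==
  [8] u=7 | in 101 | out 101 | prev 000 | push {}
  [9] u=3 | in 111 | out 110 | ==
  [10] u=4 | in 111 | out 111 | ==

Converged values:
  [0] 110
  [1] 111
  [2] 000
  [3] 110
  [4] 111
  [5] 111
  [6] 101
  [7] 101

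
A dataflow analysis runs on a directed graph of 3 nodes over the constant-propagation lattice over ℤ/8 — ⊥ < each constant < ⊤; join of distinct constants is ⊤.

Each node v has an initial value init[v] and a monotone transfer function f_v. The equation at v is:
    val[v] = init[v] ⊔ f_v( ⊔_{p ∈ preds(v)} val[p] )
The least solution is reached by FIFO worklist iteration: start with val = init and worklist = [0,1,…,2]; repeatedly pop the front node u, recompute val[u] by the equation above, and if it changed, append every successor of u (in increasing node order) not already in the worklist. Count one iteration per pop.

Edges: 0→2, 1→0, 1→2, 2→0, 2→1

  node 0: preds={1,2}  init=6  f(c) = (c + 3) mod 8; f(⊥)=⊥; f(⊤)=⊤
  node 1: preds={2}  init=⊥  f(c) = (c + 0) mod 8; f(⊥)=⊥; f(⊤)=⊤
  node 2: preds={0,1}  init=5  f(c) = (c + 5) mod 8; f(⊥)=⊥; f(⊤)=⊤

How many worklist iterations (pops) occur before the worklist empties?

Worklist (7 pops):
  #1 pop 0: in=5 → ⊤ (was 6); enqueue []
  #2 pop 1: in=5 → 5 (was ⊥); enqueue [0]
  #3 pop 2: in=⊤ → ⊤ (was 5); enqueue [1]
  #4 pop 0: in=⊤ → ⊤ (no change)
  #5 pop 1: in=⊤ → ⊤ (was 5); enqueue [0,2]
  #6 pop 0: in=⊤ → ⊤ (no change)
  #7 pop 2: in=⊤ → ⊤ (no change)

Fixpoint:
  val[0] = ⊤
  val[1] = ⊤
  val[2] = ⊤

7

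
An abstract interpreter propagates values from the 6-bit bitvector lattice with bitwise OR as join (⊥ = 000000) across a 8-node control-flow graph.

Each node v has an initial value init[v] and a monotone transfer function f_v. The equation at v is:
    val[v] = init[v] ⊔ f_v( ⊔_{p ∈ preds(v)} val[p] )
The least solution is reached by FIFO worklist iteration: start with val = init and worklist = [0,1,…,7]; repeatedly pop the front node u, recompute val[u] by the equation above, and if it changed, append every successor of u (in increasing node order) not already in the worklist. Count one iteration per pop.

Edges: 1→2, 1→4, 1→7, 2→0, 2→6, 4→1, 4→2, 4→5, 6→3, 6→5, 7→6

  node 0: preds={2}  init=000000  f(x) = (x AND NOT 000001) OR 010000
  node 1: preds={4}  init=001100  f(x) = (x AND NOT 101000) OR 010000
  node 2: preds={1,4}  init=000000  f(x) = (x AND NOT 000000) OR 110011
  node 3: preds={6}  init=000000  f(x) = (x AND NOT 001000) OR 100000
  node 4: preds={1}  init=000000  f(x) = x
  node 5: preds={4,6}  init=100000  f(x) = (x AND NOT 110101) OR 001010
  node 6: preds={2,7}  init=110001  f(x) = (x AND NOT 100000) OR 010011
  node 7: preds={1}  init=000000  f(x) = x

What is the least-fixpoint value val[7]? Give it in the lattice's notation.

Trace (14 dequeues):
  [1] u=0 | in 000000 | out 010000 | prev 000000 | push {}
  [2] u=1 | in 000000 | out 011100 | prev 001100 | push {}
  [3] u=2 | in 011100 | out 111111 | prev 000000 | push {0}
  [4] u=3 | in 110001 | out 110001 | prev 000000 | push {}
  [5] u=4 | in 011100 | out 011100 | prev 000000 | push {1,2}
  [6] u=5 | in 111101 | out 101010 | prev 100000 | push {}
  [7] u=6 | in 111111 | out 111111 | prev 110001 | push {3,5}
  [8] u=7 | in 011100 | out 011100 | prev 000000 | push {6}
  [9] u=0 | in 111111 | out 111110 | prev 010000 | push {}
  [10] u=1 | in 011100 | out 011100 | ==
  [11] u=2 | in 011100 | out 111111 | ==
  [12] u=3 | in 111111 | out 110111 | prev 110001 | push {}
  [13] u=5 | in 111111 | out 101010 | ==
  [14] u=6 | in 111111 | out 111111 | ==

Converged values:
  [0] 111110
  [1] 011100
  [2] 111111
  [3] 110111
  [4] 011100
  [5] 101010
  [6] 111111
  [7] 011100

011100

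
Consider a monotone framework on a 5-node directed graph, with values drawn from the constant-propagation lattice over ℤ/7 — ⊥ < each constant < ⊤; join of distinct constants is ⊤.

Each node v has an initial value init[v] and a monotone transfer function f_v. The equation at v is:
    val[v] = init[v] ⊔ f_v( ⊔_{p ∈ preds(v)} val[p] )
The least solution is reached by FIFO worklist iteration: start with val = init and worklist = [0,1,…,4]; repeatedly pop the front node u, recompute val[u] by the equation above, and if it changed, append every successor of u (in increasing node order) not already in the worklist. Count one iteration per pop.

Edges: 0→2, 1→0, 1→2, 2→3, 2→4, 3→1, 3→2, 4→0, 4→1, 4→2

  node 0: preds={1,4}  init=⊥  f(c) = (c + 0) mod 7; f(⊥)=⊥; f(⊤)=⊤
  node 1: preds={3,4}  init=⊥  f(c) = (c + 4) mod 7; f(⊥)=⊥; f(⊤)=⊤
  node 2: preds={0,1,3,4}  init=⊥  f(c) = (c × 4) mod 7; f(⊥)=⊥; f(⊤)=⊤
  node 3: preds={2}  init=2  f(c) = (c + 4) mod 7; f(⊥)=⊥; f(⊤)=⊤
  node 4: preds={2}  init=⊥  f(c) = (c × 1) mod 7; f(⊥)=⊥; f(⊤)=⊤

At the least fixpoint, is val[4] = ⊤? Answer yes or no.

Worklist (9 pops):
  #1 pop 0: in=⊥ → ⊥ (no change)
  #2 pop 1: in=2 → 6 (was ⊥); enqueue [0]
  #3 pop 2: in=⊤ → ⊤ (was ⊥); enqueue []
  #4 pop 3: in=⊤ → ⊤ (was 2); enqueue [1,2]
  #5 pop 4: in=⊤ → ⊤ (was ⊥); enqueue []
  #6 pop 0: in=⊤ → ⊤ (was ⊥); enqueue []
  #7 pop 1: in=⊤ → ⊤ (was 6); enqueue [0]
  #8 pop 2: in=⊤ → ⊤ (no change)
  #9 pop 0: in=⊤ → ⊤ (no change)

Fixpoint:
  val[0] = ⊤
  val[1] = ⊤
  val[2] = ⊤
  val[3] = ⊤
  val[4] = ⊤

yes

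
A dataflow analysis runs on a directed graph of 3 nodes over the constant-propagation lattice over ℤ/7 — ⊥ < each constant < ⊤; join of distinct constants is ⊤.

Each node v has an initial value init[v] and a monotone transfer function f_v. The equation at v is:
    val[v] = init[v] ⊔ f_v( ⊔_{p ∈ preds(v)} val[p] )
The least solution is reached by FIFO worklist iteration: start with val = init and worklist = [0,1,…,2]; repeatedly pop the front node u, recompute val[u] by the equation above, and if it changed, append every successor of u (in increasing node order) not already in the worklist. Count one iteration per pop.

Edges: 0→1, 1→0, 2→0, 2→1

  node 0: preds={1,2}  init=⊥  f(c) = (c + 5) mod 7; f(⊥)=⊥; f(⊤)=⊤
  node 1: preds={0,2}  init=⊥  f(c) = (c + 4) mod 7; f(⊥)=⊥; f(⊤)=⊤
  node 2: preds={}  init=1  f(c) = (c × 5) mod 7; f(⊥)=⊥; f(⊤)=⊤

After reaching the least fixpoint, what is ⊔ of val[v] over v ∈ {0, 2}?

Trace (5 dequeues):
  [1] u=0 | in 1 | out 6 | prev ⊥ | push {}
  [2] u=1 | in ⊤ | out ⊤ | prev ⊥ | push {0}
  [3] u=2 | in ⊥ | out 1 | ==
  [4] u=0 | in ⊤ | out ⊤ | prev 6 | push {1}
  [5] u=1 | in ⊤ | out ⊤ | ==

Converged values:
  [0] ⊤
  [1] ⊤
  [2] 1

⊤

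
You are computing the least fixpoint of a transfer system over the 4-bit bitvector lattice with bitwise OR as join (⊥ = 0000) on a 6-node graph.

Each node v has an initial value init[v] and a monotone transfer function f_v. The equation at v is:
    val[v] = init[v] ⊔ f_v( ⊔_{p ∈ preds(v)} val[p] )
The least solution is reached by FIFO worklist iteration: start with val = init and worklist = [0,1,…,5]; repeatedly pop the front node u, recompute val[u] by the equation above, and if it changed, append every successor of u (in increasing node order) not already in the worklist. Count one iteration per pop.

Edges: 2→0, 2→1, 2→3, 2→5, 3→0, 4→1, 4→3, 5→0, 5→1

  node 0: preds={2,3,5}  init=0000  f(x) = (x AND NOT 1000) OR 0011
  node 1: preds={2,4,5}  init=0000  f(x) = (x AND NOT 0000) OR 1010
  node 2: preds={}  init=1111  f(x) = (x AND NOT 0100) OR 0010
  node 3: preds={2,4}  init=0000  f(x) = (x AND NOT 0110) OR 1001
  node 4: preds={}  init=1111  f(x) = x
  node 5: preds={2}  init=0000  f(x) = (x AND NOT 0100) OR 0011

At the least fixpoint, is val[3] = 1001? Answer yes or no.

Worklist (8 pops):
  #1 pop 0: in=1111 → 0111 (was 0000); enqueue []
  #2 pop 1: in=1111 → 1111 (was 0000); enqueue []
  #3 pop 2: in=0000 → 1111 (no change)
  #4 pop 3: in=1111 → 1001 (was 0000); enqueue [0]
  #5 pop 4: in=0000 → 1111 (no change)
  #6 pop 5: in=1111 → 1011 (was 0000); enqueue [1]
  #7 pop 0: in=1111 → 0111 (no change)
  #8 pop 1: in=1111 → 1111 (no change)

Fixpoint:
  val[0] = 0111
  val[1] = 1111
  val[2] = 1111
  val[3] = 1001
  val[4] = 1111
  val[5] = 1011

yes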